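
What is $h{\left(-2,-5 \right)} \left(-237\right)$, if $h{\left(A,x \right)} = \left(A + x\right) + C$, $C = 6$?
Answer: $237$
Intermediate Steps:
$h{\left(A,x \right)} = 6 + A + x$ ($h{\left(A,x \right)} = \left(A + x\right) + 6 = 6 + A + x$)
$h{\left(-2,-5 \right)} \left(-237\right) = \left(6 - 2 - 5\right) \left(-237\right) = \left(-1\right) \left(-237\right) = 237$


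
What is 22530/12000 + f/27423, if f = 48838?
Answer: 40129873/10969200 ≈ 3.6584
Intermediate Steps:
22530/12000 + f/27423 = 22530/12000 + 48838/27423 = 22530*(1/12000) + 48838*(1/27423) = 751/400 + 48838/27423 = 40129873/10969200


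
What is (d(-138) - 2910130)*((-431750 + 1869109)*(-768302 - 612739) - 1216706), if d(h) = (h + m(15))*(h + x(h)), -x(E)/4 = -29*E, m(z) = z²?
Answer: 8565169892947067600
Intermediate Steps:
x(E) = 116*E (x(E) = -(-116)*E = 116*E)
d(h) = 117*h*(225 + h) (d(h) = (h + 15²)*(h + 116*h) = (h + 225)*(117*h) = (225 + h)*(117*h) = 117*h*(225 + h))
(d(-138) - 2910130)*((-431750 + 1869109)*(-768302 - 612739) - 1216706) = (117*(-138)*(225 - 138) - 2910130)*((-431750 + 1869109)*(-768302 - 612739) - 1216706) = (117*(-138)*87 - 2910130)*(1437359*(-1381041) - 1216706) = (-1404702 - 2910130)*(-1985051710719 - 1216706) = -4314832*(-1985052927425) = 8565169892947067600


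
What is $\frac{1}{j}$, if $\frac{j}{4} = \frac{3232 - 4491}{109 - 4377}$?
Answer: $\frac{1067}{1259} \approx 0.8475$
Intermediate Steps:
$j = \frac{1259}{1067}$ ($j = 4 \frac{3232 - 4491}{109 - 4377} = 4 \left(- \frac{1259}{-4268}\right) = 4 \left(\left(-1259\right) \left(- \frac{1}{4268}\right)\right) = 4 \cdot \frac{1259}{4268} = \frac{1259}{1067} \approx 1.1799$)
$\frac{1}{j} = \frac{1}{\frac{1259}{1067}} = \frac{1067}{1259}$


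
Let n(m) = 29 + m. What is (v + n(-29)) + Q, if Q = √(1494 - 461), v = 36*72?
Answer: 2592 + √1033 ≈ 2624.1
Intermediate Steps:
v = 2592
Q = √1033 ≈ 32.140
(v + n(-29)) + Q = (2592 + (29 - 29)) + √1033 = (2592 + 0) + √1033 = 2592 + √1033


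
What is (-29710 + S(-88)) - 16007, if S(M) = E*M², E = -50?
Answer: -432917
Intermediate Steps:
S(M) = -50*M²
(-29710 + S(-88)) - 16007 = (-29710 - 50*(-88)²) - 16007 = (-29710 - 50*7744) - 16007 = (-29710 - 387200) - 16007 = -416910 - 16007 = -432917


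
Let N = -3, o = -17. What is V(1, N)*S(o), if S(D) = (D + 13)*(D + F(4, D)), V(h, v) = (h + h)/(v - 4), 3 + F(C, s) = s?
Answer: -296/7 ≈ -42.286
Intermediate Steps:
F(C, s) = -3 + s
V(h, v) = 2*h/(-4 + v) (V(h, v) = (2*h)/(-4 + v) = 2*h/(-4 + v))
S(D) = (-3 + 2*D)*(13 + D) (S(D) = (D + 13)*(D + (-3 + D)) = (13 + D)*(-3 + 2*D) = (-3 + 2*D)*(13 + D))
V(1, N)*S(o) = (2*1/(-4 - 3))*(-39 + 2*(-17)² + 23*(-17)) = (2*1/(-7))*(-39 + 2*289 - 391) = (2*1*(-⅐))*(-39 + 578 - 391) = -2/7*148 = -296/7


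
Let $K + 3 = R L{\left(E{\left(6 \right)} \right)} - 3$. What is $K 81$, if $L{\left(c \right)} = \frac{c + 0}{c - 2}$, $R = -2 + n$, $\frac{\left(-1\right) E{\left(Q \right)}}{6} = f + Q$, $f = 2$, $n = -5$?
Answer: $- \frac{25758}{25} \approx -1030.3$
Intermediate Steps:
$E{\left(Q \right)} = -12 - 6 Q$ ($E{\left(Q \right)} = - 6 \left(2 + Q\right) = -12 - 6 Q$)
$R = -7$ ($R = -2 - 5 = -7$)
$L{\left(c \right)} = \frac{c}{-2 + c}$
$K = - \frac{318}{25}$ ($K = -3 - \left(3 + 7 \frac{-12 - 36}{-2 - 48}\right) = -3 - \left(3 + 7 \left(- \frac{48}{-2 - 48}\right)\right) = -3 - \left(3 + 7 \left(- \frac{48}{-50}\right)\right) = -3 - \left(3 + 7 \left(\left(-48\right) \left(- \frac{1}{50}\right)\right)\right) = -3 - \frac{243}{25} = - \frac{318}{25} \approx -12.72$)
$K 81 = \left(- \frac{318}{25}\right) 81 = - \frac{25758}{25}$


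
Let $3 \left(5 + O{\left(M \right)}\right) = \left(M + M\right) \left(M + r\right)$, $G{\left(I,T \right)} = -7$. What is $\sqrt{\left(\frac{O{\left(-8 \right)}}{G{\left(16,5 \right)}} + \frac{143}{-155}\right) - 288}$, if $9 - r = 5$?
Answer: $\frac{i \sqrt{62976810}}{465} \approx 17.066 i$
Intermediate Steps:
$r = 4$ ($r = 9 - 5 = 4$)
$O{\left(M \right)} = -5 + \frac{2 M \left(4 + M\right)}{3}$ ($O{\left(M \right)} = -5 + \frac{\left(M + M\right) \left(M + 4\right)}{3} = -5 + \frac{2 M \left(4 + M\right)}{3}$)
$\sqrt{\left(\frac{O{\left(-8 \right)}}{G{\left(16,5 \right)}} + \frac{143}{-155}\right) - 288} = \sqrt{\left(\frac{-5 + \frac{2 \left(-8\right)^{2}}{3} + \frac{8}{3} \left(-8\right)}{-7} + \frac{143}{-155}\right) - 288} = \sqrt{\left(\left(-5 + \frac{2}{3} \cdot 64 - \frac{64}{3}\right) \left(- \frac{1}{7}\right) + 143 \left(- \frac{1}{155}\right)\right) - 288} = \sqrt{\left(\left(-5 + \frac{128}{3} - \frac{64}{3}\right) \left(- \frac{1}{7}\right) - \frac{143}{155}\right) - 288} = \sqrt{\left(\frac{49}{3} \left(- \frac{1}{7}\right) - \frac{143}{155}\right) - 288} = \sqrt{\left(- \frac{7}{3} - \frac{143}{155}\right) - 288} = \sqrt{- \frac{1514}{465} - 288} = \sqrt{- \frac{135434}{465}} = \frac{i \sqrt{62976810}}{465}$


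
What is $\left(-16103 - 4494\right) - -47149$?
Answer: $26552$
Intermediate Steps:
$\left(-16103 - 4494\right) - -47149 = -20597 + 47149 = 26552$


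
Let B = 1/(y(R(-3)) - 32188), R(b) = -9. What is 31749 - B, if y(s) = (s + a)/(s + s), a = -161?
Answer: 9194732652/289607 ≈ 31749.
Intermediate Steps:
y(s) = (-161 + s)/(2*s) (y(s) = (s - 161)/(s + s) = (-161 + s)/((2*s)) = (-161 + s)*(1/(2*s)) = (-161 + s)/(2*s))
B = -9/289607 (B = 1/((½)*(-161 - 9)/(-9) - 32188) = 1/((½)*(-⅑)*(-170) - 32188) = 1/(85/9 - 32188) = 1/(-289607/9) = -9/289607 ≈ -3.1077e-5)
31749 - B = 31749 - 1*(-9/289607) = 31749 + 9/289607 = 9194732652/289607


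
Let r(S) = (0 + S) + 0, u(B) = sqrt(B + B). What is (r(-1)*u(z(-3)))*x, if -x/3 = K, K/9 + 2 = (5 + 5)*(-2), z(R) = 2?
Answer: -1188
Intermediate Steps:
K = -198 (K = -18 + 9*((5 + 5)*(-2)) = -18 + 9*(10*(-2)) = -18 + 9*(-20) = -18 - 180 = -198)
u(B) = sqrt(2)*sqrt(B) (u(B) = sqrt(2*B) = sqrt(2)*sqrt(B))
x = 594 (x = -3*(-198) = 594)
r(S) = S (r(S) = S + 0 = S)
(r(-1)*u(z(-3)))*x = -sqrt(2)*sqrt(2)*594 = -1*2*594 = -2*594 = -1188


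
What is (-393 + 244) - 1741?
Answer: -1890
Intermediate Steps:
(-393 + 244) - 1741 = -149 - 1741 = -1890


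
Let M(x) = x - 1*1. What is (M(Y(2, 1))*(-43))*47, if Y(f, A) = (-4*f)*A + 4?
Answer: 10105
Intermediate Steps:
Y(f, A) = 4 - 4*A*f (Y(f, A) = -4*A*f + 4 = 4 - 4*A*f)
M(x) = -1 + x (M(x) = x - 1 = -1 + x)
(M(Y(2, 1))*(-43))*47 = ((-1 + (4 - 4*1*2))*(-43))*47 = ((-1 + (4 - 8))*(-43))*47 = ((-1 - 4)*(-43))*47 = -5*(-43)*47 = 215*47 = 10105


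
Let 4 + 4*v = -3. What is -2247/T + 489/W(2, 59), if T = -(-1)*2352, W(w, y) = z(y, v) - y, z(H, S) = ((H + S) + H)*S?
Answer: -1325581/470288 ≈ -2.8187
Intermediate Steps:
v = -7/4 (v = -1 + (¼)*(-3) = -1 - ¾ = -7/4 ≈ -1.7500)
z(H, S) = S*(S + 2*H) (z(H, S) = (S + 2*H)*S = S*(S + 2*H))
W(w, y) = 49/16 - 9*y/2 (W(w, y) = -7*(-7/4 + 2*y)/4 - y = (49/16 - 7*y/2) - y = 49/16 - 9*y/2)
T = 2352 (T = -1*(-2352) = 2352)
-2247/T + 489/W(2, 59) = -2247/2352 + 489/(49/16 - 9/2*59) = -2247*1/2352 + 489/(49/16 - 531/2) = -107/112 + 489/(-4199/16) = -107/112 + 489*(-16/4199) = -107/112 - 7824/4199 = -1325581/470288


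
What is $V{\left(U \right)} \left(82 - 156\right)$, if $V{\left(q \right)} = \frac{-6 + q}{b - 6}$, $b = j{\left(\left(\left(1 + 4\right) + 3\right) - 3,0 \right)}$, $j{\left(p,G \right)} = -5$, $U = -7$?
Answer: $- \frac{962}{11} \approx -87.455$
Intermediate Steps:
$b = -5$
$V{\left(q \right)} = \frac{6}{11} - \frac{q}{11}$ ($V{\left(q \right)} = \frac{-6 + q}{-5 - 6} = \frac{-6 + q}{-11} = \left(-6 + q\right) \left(- \frac{1}{11}\right) = \frac{6}{11} - \frac{q}{11}$)
$V{\left(U \right)} \left(82 - 156\right) = \left(\frac{6}{11} - - \frac{7}{11}\right) \left(82 - 156\right) = \left(\frac{6}{11} + \frac{7}{11}\right) \left(-74\right) = \frac{13}{11} \left(-74\right) = - \frac{962}{11}$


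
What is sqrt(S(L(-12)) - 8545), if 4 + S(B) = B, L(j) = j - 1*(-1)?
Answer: 4*I*sqrt(535) ≈ 92.52*I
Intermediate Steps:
L(j) = 1 + j (L(j) = j + 1 = 1 + j)
S(B) = -4 + B
sqrt(S(L(-12)) - 8545) = sqrt((-4 + (1 - 12)) - 8545) = sqrt((-4 - 11) - 8545) = sqrt(-15 - 8545) = sqrt(-8560) = 4*I*sqrt(535)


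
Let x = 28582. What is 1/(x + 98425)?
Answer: 1/127007 ≈ 7.8736e-6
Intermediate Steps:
1/(x + 98425) = 1/(28582 + 98425) = 1/127007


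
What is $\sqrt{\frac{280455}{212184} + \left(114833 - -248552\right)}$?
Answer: $\frac{\sqrt{9274601527770}}{5052} \approx 602.82$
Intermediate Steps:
$\sqrt{\frac{280455}{212184} + \left(114833 - -248552\right)} = \sqrt{280455 \cdot \frac{1}{212184} + \left(114833 + 248552\right)} = \sqrt{\frac{13355}{10104} + 363385} = \sqrt{\frac{3671655395}{10104}} = \frac{\sqrt{9274601527770}}{5052}$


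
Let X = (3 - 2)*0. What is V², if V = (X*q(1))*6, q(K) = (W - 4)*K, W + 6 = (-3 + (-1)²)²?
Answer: 0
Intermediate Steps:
W = -2 (W = -6 + (-3 + (-1)²)² = -6 + (-3 + 1)² = -6 + (-2)² = -6 + 4 = -2)
X = 0 (X = 1*0 = 0)
q(K) = -6*K (q(K) = (-2 - 4)*K = -6*K)
V = 0 (V = (0*(-6*1))*6 = (0*(-6))*6 = 0*6 = 0)
V² = 0² = 0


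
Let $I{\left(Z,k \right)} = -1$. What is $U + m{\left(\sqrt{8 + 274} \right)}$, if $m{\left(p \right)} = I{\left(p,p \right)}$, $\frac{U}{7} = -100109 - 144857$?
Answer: $-1714763$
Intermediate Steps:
$U = -1714762$ ($U = 7 \left(-100109 - 144857\right) = 7 \left(-244966\right) = -1714762$)
$m{\left(p \right)} = -1$
$U + m{\left(\sqrt{8 + 274} \right)} = -1714762 - 1 = -1714763$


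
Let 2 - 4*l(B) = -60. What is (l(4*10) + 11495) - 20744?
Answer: -18467/2 ≈ -9233.5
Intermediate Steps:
l(B) = 31/2 (l(B) = 1/2 - 1/4*(-60) = 1/2 + 15 = 31/2)
(l(4*10) + 11495) - 20744 = (31/2 + 11495) - 20744 = 23021/2 - 20744 = -18467/2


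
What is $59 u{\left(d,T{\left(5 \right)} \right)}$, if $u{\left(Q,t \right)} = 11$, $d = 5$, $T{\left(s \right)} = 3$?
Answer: $649$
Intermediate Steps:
$59 u{\left(d,T{\left(5 \right)} \right)} = 59 \cdot 11 = 649$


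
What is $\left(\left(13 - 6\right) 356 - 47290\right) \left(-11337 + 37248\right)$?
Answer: $-1160760978$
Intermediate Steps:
$\left(\left(13 - 6\right) 356 - 47290\right) \left(-11337 + 37248\right) = \left(\left(13 - 6\right) 356 - 47290\right) 25911 = \left(7 \cdot 356 - 47290\right) 25911 = \left(2492 - 47290\right) 25911 = \left(-44798\right) 25911 = -1160760978$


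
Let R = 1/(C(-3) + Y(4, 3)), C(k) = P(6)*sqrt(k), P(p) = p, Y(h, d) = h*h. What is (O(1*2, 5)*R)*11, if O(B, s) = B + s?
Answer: 44/13 - 33*I*sqrt(3)/26 ≈ 3.3846 - 2.1984*I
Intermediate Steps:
Y(h, d) = h**2
C(k) = 6*sqrt(k)
R = 1/(16 + 6*I*sqrt(3)) (R = 1/(6*sqrt(-3) + 4**2) = 1/(6*(I*sqrt(3)) + 16) = 1/(6*I*sqrt(3) + 16) = 1/(16 + 6*I*sqrt(3)) ≈ 0.043956 - 0.02855*I)
(O(1*2, 5)*R)*11 = ((1*2 + 5)*(4/91 - 3*I*sqrt(3)/182))*11 = ((2 + 5)*(4/91 - 3*I*sqrt(3)/182))*11 = (7*(4/91 - 3*I*sqrt(3)/182))*11 = (4/13 - 3*I*sqrt(3)/26)*11 = 44/13 - 33*I*sqrt(3)/26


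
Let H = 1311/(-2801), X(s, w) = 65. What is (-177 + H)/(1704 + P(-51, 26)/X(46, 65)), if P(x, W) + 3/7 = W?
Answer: -226175040/2172172699 ≈ -0.10412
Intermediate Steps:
H = -1311/2801 (H = 1311*(-1/2801) = -1311/2801 ≈ -0.46805)
P(x, W) = -3/7 + W
(-177 + H)/(1704 + P(-51, 26)/X(46, 65)) = (-177 - 1311/2801)/(1704 + (-3/7 + 26)/65) = -497088/(2801*(1704 + (179/7)*(1/65))) = -497088/(2801*(1704 + 179/455)) = -497088/(2801*775499/455) = -497088/2801*455/775499 = -226175040/2172172699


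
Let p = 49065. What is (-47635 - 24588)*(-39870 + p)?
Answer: -664090485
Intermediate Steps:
(-47635 - 24588)*(-39870 + p) = (-47635 - 24588)*(-39870 + 49065) = -72223*9195 = -664090485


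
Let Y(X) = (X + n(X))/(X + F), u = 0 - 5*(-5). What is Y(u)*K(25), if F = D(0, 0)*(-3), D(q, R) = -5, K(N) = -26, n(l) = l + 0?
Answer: -65/2 ≈ -32.500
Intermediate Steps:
n(l) = l
F = 15 (F = -5*(-3) = 15)
u = 25 (u = 0 + 25 = 25)
Y(X) = 2*X/(15 + X) (Y(X) = (X + X)/(X + 15) = (2*X)/(15 + X) = 2*X/(15 + X))
Y(u)*K(25) = (2*25/(15 + 25))*(-26) = (2*25/40)*(-26) = (2*25*(1/40))*(-26) = (5/4)*(-26) = -65/2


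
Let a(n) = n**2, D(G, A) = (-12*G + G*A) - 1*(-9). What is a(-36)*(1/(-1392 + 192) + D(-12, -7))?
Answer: 7678773/25 ≈ 3.0715e+5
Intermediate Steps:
D(G, A) = 9 - 12*G + A*G (D(G, A) = (-12*G + A*G) + 9 = 9 - 12*G + A*G)
a(-36)*(1/(-1392 + 192) + D(-12, -7)) = (-36)**2*(1/(-1392 + 192) + (9 - 12*(-12) - 7*(-12))) = 1296*(1/(-1200) + (9 + 144 + 84)) = 1296*(-1/1200 + 237) = 1296*(284399/1200) = 7678773/25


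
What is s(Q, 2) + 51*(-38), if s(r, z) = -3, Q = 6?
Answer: -1941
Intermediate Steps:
s(Q, 2) + 51*(-38) = -3 + 51*(-38) = -3 - 1938 = -1941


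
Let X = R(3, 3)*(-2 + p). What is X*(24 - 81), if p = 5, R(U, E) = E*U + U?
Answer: -2052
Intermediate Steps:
R(U, E) = U + E*U
X = 36 (X = (3*(1 + 3))*(-2 + 5) = (3*4)*3 = 12*3 = 36)
X*(24 - 81) = 36*(24 - 81) = 36*(-57) = -2052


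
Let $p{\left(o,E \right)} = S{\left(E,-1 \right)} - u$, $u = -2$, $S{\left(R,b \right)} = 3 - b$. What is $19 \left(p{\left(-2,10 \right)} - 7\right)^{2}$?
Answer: $19$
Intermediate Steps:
$p{\left(o,E \right)} = 6$ ($p{\left(o,E \right)} = \left(3 - -1\right) - -2 = \left(3 + 1\right) + 2 = 4 + 2 = 6$)
$19 \left(p{\left(-2,10 \right)} - 7\right)^{2} = 19 \left(6 - 7\right)^{2} = 19 \left(-1\right)^{2} = 19 \cdot 1 = 19$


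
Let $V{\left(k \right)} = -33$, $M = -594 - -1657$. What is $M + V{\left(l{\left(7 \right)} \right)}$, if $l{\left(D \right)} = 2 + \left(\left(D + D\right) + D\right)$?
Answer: $1030$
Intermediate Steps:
$l{\left(D \right)} = 2 + 3 D$ ($l{\left(D \right)} = 2 + \left(2 D + D\right) = 2 + 3 D$)
$M = 1063$ ($M = -594 + 1657 = 1063$)
$M + V{\left(l{\left(7 \right)} \right)} = 1063 - 33 = 1030$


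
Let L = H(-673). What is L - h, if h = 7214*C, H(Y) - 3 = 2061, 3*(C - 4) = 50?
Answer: -441076/3 ≈ -1.4703e+5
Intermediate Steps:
C = 62/3 (C = 4 + (⅓)*50 = 4 + 50/3 = 62/3 ≈ 20.667)
H(Y) = 2064 (H(Y) = 3 + 2061 = 2064)
h = 447268/3 (h = 7214*(62/3) = 447268/3 ≈ 1.4909e+5)
L = 2064
L - h = 2064 - 1*447268/3 = 2064 - 447268/3 = -441076/3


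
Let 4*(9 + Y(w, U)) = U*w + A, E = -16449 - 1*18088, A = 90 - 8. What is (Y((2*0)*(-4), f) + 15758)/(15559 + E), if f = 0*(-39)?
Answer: -10513/12652 ≈ -0.83094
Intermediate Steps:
f = 0
A = 82
E = -34537 (E = -16449 - 18088 = -34537)
Y(w, U) = 23/2 + U*w/4 (Y(w, U) = -9 + (U*w + 82)/4 = -9 + (82 + U*w)/4 = -9 + (41/2 + U*w/4) = 23/2 + U*w/4)
(Y((2*0)*(-4), f) + 15758)/(15559 + E) = ((23/2 + (¼)*0*((2*0)*(-4))) + 15758)/(15559 - 34537) = ((23/2 + (¼)*0*(0*(-4))) + 15758)/(-18978) = ((23/2 + (¼)*0*0) + 15758)*(-1/18978) = ((23/2 + 0) + 15758)*(-1/18978) = (23/2 + 15758)*(-1/18978) = (31539/2)*(-1/18978) = -10513/12652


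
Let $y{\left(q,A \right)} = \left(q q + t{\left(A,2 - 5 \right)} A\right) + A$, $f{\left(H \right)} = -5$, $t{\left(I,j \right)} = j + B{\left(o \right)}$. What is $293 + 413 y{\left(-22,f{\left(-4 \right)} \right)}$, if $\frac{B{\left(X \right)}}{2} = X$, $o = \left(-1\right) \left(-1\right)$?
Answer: $200185$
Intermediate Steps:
$o = 1$
$B{\left(X \right)} = 2 X$
$t{\left(I,j \right)} = 2 + j$ ($t{\left(I,j \right)} = j + 2 \cdot 1 = j + 2 = 2 + j$)
$y{\left(q,A \right)} = q^{2}$ ($y{\left(q,A \right)} = \left(q q + \left(2 + \left(2 - 5\right)\right) A\right) + A = \left(q^{2} + \left(2 - 3\right) A\right) + A = \left(q^{2} - A\right) + A = q^{2}$)
$293 + 413 y{\left(-22,f{\left(-4 \right)} \right)} = 293 + 413 \left(-22\right)^{2} = 293 + 413 \cdot 484 = 293 + 199892 = 200185$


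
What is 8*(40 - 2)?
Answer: 304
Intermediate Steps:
8*(40 - 2) = 8*38 = 304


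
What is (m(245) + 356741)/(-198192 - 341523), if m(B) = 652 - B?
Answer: -32468/49065 ≈ -0.66173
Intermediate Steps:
(m(245) + 356741)/(-198192 - 341523) = ((652 - 1*245) + 356741)/(-198192 - 341523) = ((652 - 245) + 356741)/(-539715) = (407 + 356741)*(-1/539715) = 357148*(-1/539715) = -32468/49065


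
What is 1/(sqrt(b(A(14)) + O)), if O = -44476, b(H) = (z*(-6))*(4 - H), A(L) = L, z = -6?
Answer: -I*sqrt(11209)/22418 ≈ -0.0047227*I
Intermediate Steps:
b(H) = 144 - 36*H (b(H) = (-6*(-6))*(4 - H) = 36*(4 - H) = 144 - 36*H)
1/(sqrt(b(A(14)) + O)) = 1/(sqrt((144 - 36*14) - 44476)) = 1/(sqrt((144 - 504) - 44476)) = 1/(sqrt(-360 - 44476)) = 1/(sqrt(-44836)) = 1/(2*I*sqrt(11209)) = -I*sqrt(11209)/22418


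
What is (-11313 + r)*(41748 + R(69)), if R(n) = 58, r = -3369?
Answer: -613795692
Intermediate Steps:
(-11313 + r)*(41748 + R(69)) = (-11313 - 3369)*(41748 + 58) = -14682*41806 = -613795692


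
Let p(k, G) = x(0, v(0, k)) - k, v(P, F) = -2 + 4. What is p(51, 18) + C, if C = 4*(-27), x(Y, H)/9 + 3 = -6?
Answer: -240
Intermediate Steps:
v(P, F) = 2
x(Y, H) = -81 (x(Y, H) = -27 + 9*(-6) = -27 - 54 = -81)
C = -108
p(k, G) = -81 - k
p(51, 18) + C = (-81 - 1*51) - 108 = (-81 - 51) - 108 = -132 - 108 = -240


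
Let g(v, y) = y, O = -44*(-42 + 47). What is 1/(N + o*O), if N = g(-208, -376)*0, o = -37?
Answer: 1/8140 ≈ 0.00012285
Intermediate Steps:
O = -220 (O = -44*5 = -220)
N = 0 (N = -376*0 = 0)
1/(N + o*O) = 1/(0 - 37*(-220)) = 1/(0 + 8140) = 1/8140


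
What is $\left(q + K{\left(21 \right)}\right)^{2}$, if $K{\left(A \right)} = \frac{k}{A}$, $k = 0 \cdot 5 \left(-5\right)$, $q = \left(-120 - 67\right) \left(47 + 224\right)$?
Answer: $2568158329$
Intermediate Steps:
$q = -50677$ ($q = \left(-187\right) 271 = -50677$)
$k = 0$ ($k = 0 \left(-5\right) = 0$)
$K{\left(A \right)} = 0$ ($K{\left(A \right)} = \frac{0}{A} = 0$)
$\left(q + K{\left(21 \right)}\right)^{2} = \left(-50677 + 0\right)^{2} = \left(-50677\right)^{2} = 2568158329$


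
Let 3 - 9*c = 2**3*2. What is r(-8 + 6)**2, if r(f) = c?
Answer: 169/81 ≈ 2.0864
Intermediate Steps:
c = -13/9 (c = 1/3 - 2**3*2/9 = 1/3 - 8*2/9 = 1/3 - 1/9*16 = 1/3 - 16/9 = -13/9 ≈ -1.4444)
r(f) = -13/9
r(-8 + 6)**2 = (-13/9)**2 = 169/81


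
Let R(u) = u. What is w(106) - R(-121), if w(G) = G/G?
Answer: 122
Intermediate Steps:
w(G) = 1
w(106) - R(-121) = 1 - 1*(-121) = 1 + 121 = 122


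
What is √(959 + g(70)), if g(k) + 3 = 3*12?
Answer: 4*√62 ≈ 31.496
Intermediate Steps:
g(k) = 33 (g(k) = -3 + 3*12 = -3 + 36 = 33)
√(959 + g(70)) = √(959 + 33) = √992 = 4*√62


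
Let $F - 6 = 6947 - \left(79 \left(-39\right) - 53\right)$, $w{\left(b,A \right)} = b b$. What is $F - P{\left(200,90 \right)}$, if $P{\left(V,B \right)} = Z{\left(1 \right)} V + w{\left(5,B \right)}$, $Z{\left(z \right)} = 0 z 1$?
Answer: $10062$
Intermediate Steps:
$w{\left(b,A \right)} = b^{2}$
$Z{\left(z \right)} = 0$ ($Z{\left(z \right)} = 0 \cdot 1 = 0$)
$P{\left(V,B \right)} = 25$ ($P{\left(V,B \right)} = 0 V + 5^{2} = 0 + 25 = 25$)
$F = 10087$ ($F = 6 + \left(6947 - \left(79 \left(-39\right) - 53\right)\right) = 6 + \left(6947 - \left(-3081 - 53\right)\right) = 6 + \left(6947 - -3134\right) = 6 + \left(6947 + 3134\right) = 6 + 10081 = 10087$)
$F - P{\left(200,90 \right)} = 10087 - 25 = 10062$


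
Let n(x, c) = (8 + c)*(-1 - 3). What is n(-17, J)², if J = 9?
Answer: 4624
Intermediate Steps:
n(x, c) = -32 - 4*c (n(x, c) = (8 + c)*(-4) = -32 - 4*c)
n(-17, J)² = (-32 - 4*9)² = (-32 - 36)² = (-68)² = 4624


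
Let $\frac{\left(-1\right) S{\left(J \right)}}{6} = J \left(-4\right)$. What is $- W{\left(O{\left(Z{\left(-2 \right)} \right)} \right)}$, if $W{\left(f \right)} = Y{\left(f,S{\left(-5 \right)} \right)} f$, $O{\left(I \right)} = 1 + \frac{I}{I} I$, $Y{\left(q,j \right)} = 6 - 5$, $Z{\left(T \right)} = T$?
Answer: $1$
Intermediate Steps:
$S{\left(J \right)} = 24 J$ ($S{\left(J \right)} = - 6 J \left(-4\right) = - 6 \left(- 4 J\right) = 24 J$)
$Y{\left(q,j \right)} = 1$
$O{\left(I \right)} = 1 + I$ ($O{\left(I \right)} = 1 + 1 I = 1 + I$)
$W{\left(f \right)} = f$ ($W{\left(f \right)} = 1 f = f$)
$- W{\left(O{\left(Z{\left(-2 \right)} \right)} \right)} = - (1 - 2) = \left(-1\right) \left(-1\right) = 1$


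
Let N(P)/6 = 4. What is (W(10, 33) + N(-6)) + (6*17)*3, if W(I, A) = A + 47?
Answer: 410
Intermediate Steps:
N(P) = 24 (N(P) = 6*4 = 24)
W(I, A) = 47 + A
(W(10, 33) + N(-6)) + (6*17)*3 = ((47 + 33) + 24) + (6*17)*3 = (80 + 24) + 102*3 = 104 + 306 = 410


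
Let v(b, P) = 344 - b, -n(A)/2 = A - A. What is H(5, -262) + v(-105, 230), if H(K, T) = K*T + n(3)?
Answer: -861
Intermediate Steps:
n(A) = 0 (n(A) = -2*(A - A) = -2*0 = 0)
H(K, T) = K*T (H(K, T) = K*T + 0 = K*T)
H(5, -262) + v(-105, 230) = 5*(-262) + (344 - 1*(-105)) = -1310 + (344 + 105) = -1310 + 449 = -861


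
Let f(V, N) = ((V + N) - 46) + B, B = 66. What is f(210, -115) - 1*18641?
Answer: -18526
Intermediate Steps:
f(V, N) = 20 + N + V (f(V, N) = ((V + N) - 46) + 66 = ((N + V) - 46) + 66 = (-46 + N + V) + 66 = 20 + N + V)
f(210, -115) - 1*18641 = (20 - 115 + 210) - 1*18641 = 115 - 18641 = -18526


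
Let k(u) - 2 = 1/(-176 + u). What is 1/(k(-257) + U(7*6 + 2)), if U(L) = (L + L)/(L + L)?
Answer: 433/1298 ≈ 0.33359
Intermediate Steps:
U(L) = 1 (U(L) = (2*L)/((2*L)) = (2*L)*(1/(2*L)) = 1)
k(u) = 2 + 1/(-176 + u)
1/(k(-257) + U(7*6 + 2)) = 1/((-351 + 2*(-257))/(-176 - 257) + 1) = 1/((-351 - 514)/(-433) + 1) = 1/(-1/433*(-865) + 1) = 1/(865/433 + 1) = 1/(1298/433) = 433/1298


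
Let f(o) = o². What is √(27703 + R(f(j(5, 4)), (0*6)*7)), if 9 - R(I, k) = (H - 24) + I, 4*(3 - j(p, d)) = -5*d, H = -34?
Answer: √27706 ≈ 166.45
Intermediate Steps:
j(p, d) = 3 + 5*d/4 (j(p, d) = 3 - (-5)*d/4 = 3 + 5*d/4)
R(I, k) = 67 - I (R(I, k) = 9 - ((-34 - 24) + I) = 9 - (-58 + I) = 9 + (58 - I) = 67 - I)
√(27703 + R(f(j(5, 4)), (0*6)*7)) = √(27703 + (67 - (3 + (5/4)*4)²)) = √(27703 + (67 - (3 + 5)²)) = √(27703 + (67 - 1*8²)) = √(27703 + (67 - 1*64)) = √(27703 + (67 - 64)) = √(27703 + 3) = √27706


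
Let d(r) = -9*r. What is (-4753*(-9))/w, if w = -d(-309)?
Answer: -4753/309 ≈ -15.382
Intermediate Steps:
w = -2781 (w = -(-9)*(-309) = -1*2781 = -2781)
(-4753*(-9))/w = -4753*(-9)/(-2781) = 42777*(-1/2781) = -4753/309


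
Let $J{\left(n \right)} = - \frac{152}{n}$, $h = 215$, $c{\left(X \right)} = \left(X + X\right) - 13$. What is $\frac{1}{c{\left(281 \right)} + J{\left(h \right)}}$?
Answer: $\frac{215}{117883} \approx 0.0018238$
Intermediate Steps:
$c{\left(X \right)} = -13 + 2 X$ ($c{\left(X \right)} = 2 X - 13 = -13 + 2 X$)
$\frac{1}{c{\left(281 \right)} + J{\left(h \right)}} = \frac{1}{\left(-13 + 2 \cdot 281\right) - \frac{152}{215}} = \frac{1}{\left(-13 + 562\right) - \frac{152}{215}} = \frac{1}{549 - \frac{152}{215}} = \frac{1}{\frac{117883}{215}} = \frac{215}{117883}$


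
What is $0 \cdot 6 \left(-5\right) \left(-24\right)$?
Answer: $0$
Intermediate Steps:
$0 \cdot 6 \left(-5\right) \left(-24\right) = 0 \left(-5\right) \left(-24\right) = 0 \left(-24\right) = 0$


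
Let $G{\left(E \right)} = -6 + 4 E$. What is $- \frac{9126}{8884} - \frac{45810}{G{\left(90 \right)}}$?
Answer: $- \frac{34183887}{262078} \approx -130.43$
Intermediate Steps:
$- \frac{9126}{8884} - \frac{45810}{G{\left(90 \right)}} = - \frac{9126}{8884} - \frac{45810}{-6 + 4 \cdot 90} = \left(-9126\right) \frac{1}{8884} - \frac{45810}{-6 + 360} = - \frac{4563}{4442} - \frac{45810}{354} = - \frac{4563}{4442} - \frac{7635}{59} = - \frac{34183887}{262078}$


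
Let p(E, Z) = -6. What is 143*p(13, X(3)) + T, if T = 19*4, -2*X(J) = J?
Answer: -782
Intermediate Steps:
X(J) = -J/2
T = 76
143*p(13, X(3)) + T = 143*(-6) + 76 = -858 + 76 = -782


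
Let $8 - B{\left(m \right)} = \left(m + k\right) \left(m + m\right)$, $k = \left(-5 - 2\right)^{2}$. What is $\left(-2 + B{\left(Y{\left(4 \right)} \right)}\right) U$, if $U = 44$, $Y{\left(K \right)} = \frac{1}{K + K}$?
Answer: $- \frac{2211}{8} \approx -276.38$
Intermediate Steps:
$Y{\left(K \right)} = \frac{1}{2 K}$
$k = 49$ ($k = \left(-7\right)^{2} = 49$)
$B{\left(m \right)} = 8 - 2 m \left(49 + m\right)$ ($B{\left(m \right)} = 8 - \left(m + 49\right) \left(m + m\right) = 8 - \left(49 + m\right) 2 m = 8 - 2 m \left(49 + m\right)$)
$\left(-2 + B{\left(Y{\left(4 \right)} \right)}\right) U = \left(-2 - \left(-8 + \frac{1}{32} + 98 \cdot \frac{1}{2} \cdot \frac{1}{4}\right)\right) 44 = \left(-2 - \left(\frac{17}{4} + \frac{1}{32}\right)\right) 44 = \left(-2 - \frac{137}{32}\right) 44 = \left(- \frac{201}{32}\right) 44 = - \frac{2211}{8}$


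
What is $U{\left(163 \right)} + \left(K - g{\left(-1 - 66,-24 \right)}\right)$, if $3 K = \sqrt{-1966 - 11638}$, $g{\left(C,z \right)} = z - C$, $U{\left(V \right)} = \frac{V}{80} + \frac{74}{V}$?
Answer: $- \frac{528231}{13040} + \frac{2 i \sqrt{3401}}{3} \approx -40.508 + 38.879 i$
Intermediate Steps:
$U{\left(V \right)} = \frac{74}{V} + \frac{V}{80}$ ($U{\left(V \right)} = V \frac{1}{80} + \frac{74}{V} = \frac{V}{80} + \frac{74}{V} = \frac{74}{V} + \frac{V}{80}$)
$K = \frac{2 i \sqrt{3401}}{3}$ ($K = \frac{\sqrt{-1966 - 11638}}{3} = \frac{\sqrt{-13604}}{3} = \frac{2 i \sqrt{3401}}{3} \approx 38.879 i$)
$U{\left(163 \right)} + \left(K - g{\left(-1 - 66,-24 \right)}\right) = \left(\frac{74}{163} + \frac{1}{80} \cdot 163\right) - \left(-24 - \left(-1 - 66\right) - \frac{2 i \sqrt{3401}}{3}\right) = \left(74 \cdot \frac{1}{163} + \frac{163}{80}\right) - \left(-24 + 67 - \frac{2 i \sqrt{3401}}{3}\right) = \left(\frac{74}{163} + \frac{163}{80}\right) + \left(\frac{2 i \sqrt{3401}}{3} - \left(-24 + 67\right)\right) = \frac{32489}{13040} + \left(\frac{2 i \sqrt{3401}}{3} - 43\right) = \frac{32489}{13040} - \left(43 - \frac{2 i \sqrt{3401}}{3}\right) = - \frac{528231}{13040} + \frac{2 i \sqrt{3401}}{3}$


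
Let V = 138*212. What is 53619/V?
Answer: 17873/9752 ≈ 1.8328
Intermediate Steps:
V = 29256
53619/V = 53619/29256 = 53619*(1/29256) = 17873/9752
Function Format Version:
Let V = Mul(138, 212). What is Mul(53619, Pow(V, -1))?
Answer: Rational(17873, 9752) ≈ 1.8328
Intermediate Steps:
V = 29256
Mul(53619, Pow(V, -1)) = Mul(53619, Pow(29256, -1)) = Mul(53619, Rational(1, 29256)) = Rational(17873, 9752)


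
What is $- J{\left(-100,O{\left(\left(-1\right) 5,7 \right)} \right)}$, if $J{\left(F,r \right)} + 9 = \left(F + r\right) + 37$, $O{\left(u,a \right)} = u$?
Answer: $77$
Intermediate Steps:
$J{\left(F,r \right)} = 28 + F + r$ ($J{\left(F,r \right)} = -9 + \left(\left(F + r\right) + 37\right) = -9 + \left(37 + F + r\right) = 28 + F + r$)
$- J{\left(-100,O{\left(\left(-1\right) 5,7 \right)} \right)} = - (28 - 100 - 5) = \left(-1\right) \left(-77\right) = 77$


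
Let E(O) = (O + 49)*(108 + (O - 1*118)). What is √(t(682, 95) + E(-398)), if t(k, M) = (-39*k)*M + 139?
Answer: I*√2384279 ≈ 1544.1*I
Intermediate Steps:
E(O) = (-10 + O)*(49 + O) (E(O) = (49 + O)*(108 + (O - 118)) = (49 + O)*(108 + (-118 + O)) = (49 + O)*(-10 + O) = (-10 + O)*(49 + O))
t(k, M) = 139 - 39*M*k (t(k, M) = -39*M*k + 139 = 139 - 39*M*k)
√(t(682, 95) + E(-398)) = √((139 - 39*95*682) + (-490 + (-398)² + 39*(-398))) = √((139 - 2526810) + (-490 + 158404 - 15522)) = √(-2526671 + 142392) = √(-2384279) = I*√2384279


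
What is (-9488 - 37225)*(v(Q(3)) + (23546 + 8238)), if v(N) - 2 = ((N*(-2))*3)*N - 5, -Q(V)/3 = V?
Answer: -1461883335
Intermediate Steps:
Q(V) = -3*V
v(N) = -3 - 6*N² (v(N) = 2 + (((N*(-2))*3)*N - 5) = 2 + ((-2*N*3)*N - 5) = 2 + ((-6*N)*N - 5) = 2 + (-6*N² - 5) = 2 + (-5 - 6*N²) = -3 - 6*N²)
(-9488 - 37225)*(v(Q(3)) + (23546 + 8238)) = (-9488 - 37225)*((-3 - 6*(-3*3)²) + (23546 + 8238)) = -46713*((-3 - 6*(-9)²) + 31784) = -46713*((-3 - 6*81) + 31784) = -46713*((-3 - 486) + 31784) = -46713*(-489 + 31784) = -46713*31295 = -1461883335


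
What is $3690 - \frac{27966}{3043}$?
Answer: $\frac{11200704}{3043} \approx 3680.8$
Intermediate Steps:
$3690 - \frac{27966}{3043} = \frac{11200704}{3043}$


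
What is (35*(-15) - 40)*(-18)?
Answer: 10170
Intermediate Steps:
(35*(-15) - 40)*(-18) = (-525 - 40)*(-18) = -565*(-18) = 10170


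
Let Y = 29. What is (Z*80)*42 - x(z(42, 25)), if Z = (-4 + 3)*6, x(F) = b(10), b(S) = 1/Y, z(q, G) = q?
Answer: -584641/29 ≈ -20160.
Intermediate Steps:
b(S) = 1/29
x(F) = 1/29
Z = -6 (Z = -1*6 = -6)
(Z*80)*42 - x(z(42, 25)) = -6*80*42 - 1*1/29 = -480*42 - 1/29 = -20160 - 1/29 = -584641/29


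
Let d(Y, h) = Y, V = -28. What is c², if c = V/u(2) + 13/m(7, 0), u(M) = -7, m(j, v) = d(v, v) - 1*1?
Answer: 81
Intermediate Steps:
m(j, v) = -1 + v (m(j, v) = v - 1*1 = v - 1 = -1 + v)
c = -9 (c = -28/(-7) + 13/(-1 + 0) = -28*(-⅐) + 13/(-1) = 4 + 13*(-1) = 4 - 13 = -9)
c² = (-9)² = 81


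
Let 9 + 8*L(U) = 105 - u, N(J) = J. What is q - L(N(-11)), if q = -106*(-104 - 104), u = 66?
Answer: 88177/4 ≈ 22044.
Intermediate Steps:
q = 22048 (q = -106*(-208) = 22048)
L(U) = 15/4 (L(U) = -9/8 + (105 - 1*66)/8 = -9/8 + (105 - 66)/8 = -9/8 + (⅛)*39 = -9/8 + 39/8 = 15/4)
q - L(N(-11)) = 22048 - 1*15/4 = 22048 - 15/4 = 88177/4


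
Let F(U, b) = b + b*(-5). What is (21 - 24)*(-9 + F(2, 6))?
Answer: 99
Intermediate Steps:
F(U, b) = -4*b (F(U, b) = b - 5*b = -4*b)
(21 - 24)*(-9 + F(2, 6)) = (21 - 24)*(-9 - 4*6) = -3*(-9 - 24) = -3*(-33) = 99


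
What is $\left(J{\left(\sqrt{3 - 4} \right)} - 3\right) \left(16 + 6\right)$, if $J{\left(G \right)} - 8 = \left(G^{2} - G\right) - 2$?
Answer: $44 - 22 i \approx 44.0 - 22.0 i$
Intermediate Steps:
$J{\left(G \right)} = 6 + G^{2} - G$ ($J{\left(G \right)} = 8 - \left(2 + G - G^{2}\right) = 6 + G^{2} - G$)
$\left(J{\left(\sqrt{3 - 4} \right)} - 3\right) \left(16 + 6\right) = \left(\left(6 + \left(\sqrt{3 - 4}\right)^{2} - \sqrt{3 - 4}\right) - 3\right) \left(16 + 6\right) = \left(\left(6 + \left(\sqrt{-1}\right)^{2} - \sqrt{-1}\right) - 3\right) 22 = \left(\left(6 + i^{2} - i\right) - 3\right) 22 = \left(\left(6 - 1 - i\right) - 3\right) 22 = \left(\left(5 - i\right) - 3\right) 22 = \left(2 - i\right) 22 = 44 - 22 i$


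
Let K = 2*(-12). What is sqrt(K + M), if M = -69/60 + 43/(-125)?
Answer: I*sqrt(63735)/50 ≈ 5.0492*I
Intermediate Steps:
K = -24
M = -747/500 (M = -69*1/60 + 43*(-1/125) = -23/20 - 43/125 = -747/500 ≈ -1.4940)
sqrt(K + M) = sqrt(-24 - 747/500) = sqrt(-12747/500) = I*sqrt(63735)/50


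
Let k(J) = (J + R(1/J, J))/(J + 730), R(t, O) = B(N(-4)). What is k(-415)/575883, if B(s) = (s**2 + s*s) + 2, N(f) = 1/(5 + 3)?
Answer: -881/386993376 ≈ -2.2765e-6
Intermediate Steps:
N(f) = 1/8
B(s) = 2 + 2*s**2 (B(s) = (s**2 + s**2) + 2 = 2*s**2 + 2 = 2 + 2*s**2)
R(t, O) = 65/32 (R(t, O) = 2 + 2*(1/8)**2 = 2 + 2*(1/64) = 2 + 1/32 = 65/32)
k(J) = (65/32 + J)/(730 + J) (k(J) = (J + 65/32)/(J + 730) = (65/32 + J)/(730 + J))
k(-415)/575883 = ((65/32 - 415)/(730 - 415))/575883 = (-13215/32/315)*(1/575883) = ((1/315)*(-13215/32))*(1/575883) = -881/672*1/575883 = -881/386993376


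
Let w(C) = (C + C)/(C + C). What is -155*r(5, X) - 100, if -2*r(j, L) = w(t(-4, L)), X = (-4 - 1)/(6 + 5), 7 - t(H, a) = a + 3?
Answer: -45/2 ≈ -22.500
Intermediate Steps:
t(H, a) = 4 - a (t(H, a) = 7 - (a + 3) = 7 - (3 + a) = 7 + (-3 - a) = 4 - a)
w(C) = 1 (w(C) = (2*C)/((2*C)) = (2*C)*(1/(2*C)) = 1)
X = -5/11 ≈ -0.45455
r(j, L) = -½ (r(j, L) = -½*1 = -½)
-155*r(5, X) - 100 = -155*(-½) - 100 = 155/2 - 100 = -45/2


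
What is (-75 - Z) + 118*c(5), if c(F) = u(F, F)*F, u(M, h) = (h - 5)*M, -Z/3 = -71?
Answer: -288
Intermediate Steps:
Z = 213 (Z = -3*(-71) = 213)
u(M, h) = M*(-5 + h) (u(M, h) = (-5 + h)*M = M*(-5 + h))
c(F) = F²*(-5 + F) (c(F) = (F*(-5 + F))*F = F²*(-5 + F))
(-75 - Z) + 118*c(5) = (-75 - 1*213) + 118*(5²*(-5 + 5)) = (-75 - 213) + 118*(25*0) = -288 + 118*0 = -288 + 0 = -288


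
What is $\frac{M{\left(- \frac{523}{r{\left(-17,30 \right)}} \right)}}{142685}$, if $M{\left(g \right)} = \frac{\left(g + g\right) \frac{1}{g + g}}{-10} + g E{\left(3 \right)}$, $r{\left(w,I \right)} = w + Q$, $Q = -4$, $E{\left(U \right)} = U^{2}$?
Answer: $\frac{15683}{9987950} \approx 0.0015702$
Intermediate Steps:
$r{\left(w,I \right)} = -4 + w$ ($r{\left(w,I \right)} = w - 4 = -4 + w$)
$M{\left(g \right)} = - \frac{1}{10} + 9 g$ ($M{\left(g \right)} = \frac{\left(g + g\right) \frac{1}{g + g}}{-10} + g 3^{2} = \frac{2 g}{2 g} \left(- \frac{1}{10}\right) + g 9 = 2 g \frac{1}{2 g} \left(- \frac{1}{10}\right) + 9 g = 1 \left(- \frac{1}{10}\right) + 9 g = - \frac{1}{10} + 9 g$)
$\frac{M{\left(- \frac{523}{r{\left(-17,30 \right)}} \right)}}{142685} = \frac{- \frac{1}{10} + 9 \left(- \frac{523}{-4 - 17}\right)}{142685} = \left(- \frac{1}{10} + 9 \left(- \frac{523}{-21}\right)\right) \frac{1}{142685} = \left(- \frac{1}{10} + 9 \left(\left(-523\right) \left(- \frac{1}{21}\right)\right)\right) \frac{1}{142685} = \left(- \frac{1}{10} + 9 \cdot \frac{523}{21}\right) \frac{1}{142685} = \left(- \frac{1}{10} + \frac{1569}{7}\right) \frac{1}{142685} = \frac{15683}{70} \cdot \frac{1}{142685} = \frac{15683}{9987950}$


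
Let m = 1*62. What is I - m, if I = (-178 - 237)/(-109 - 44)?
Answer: -9071/153 ≈ -59.288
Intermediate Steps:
m = 62
I = 415/153 (I = -415/(-153) = -415*(-1/153) = 415/153 ≈ 2.7124)
I - m = 415/153 - 1*62 = 415/153 - 62 = -9071/153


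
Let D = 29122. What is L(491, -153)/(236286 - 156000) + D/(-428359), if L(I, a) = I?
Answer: -2127764623/34391230674 ≈ -0.061869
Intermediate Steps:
L(491, -153)/(236286 - 156000) + D/(-428359) = 491/(236286 - 156000) + 29122/(-428359) = 491/80286 + 29122*(-1/428359) = 491*(1/80286) - 29122/428359 = 491/80286 - 29122/428359 = -2127764623/34391230674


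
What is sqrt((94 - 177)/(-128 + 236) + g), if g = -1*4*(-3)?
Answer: sqrt(3639)/18 ≈ 3.3513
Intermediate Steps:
g = 12 (g = -4*(-3) = 12)
sqrt((94 - 177)/(-128 + 236) + g) = sqrt((94 - 177)/(-128 + 236) + 12) = sqrt(-83/108 + 12) = sqrt(1213/108) = sqrt(3639)/18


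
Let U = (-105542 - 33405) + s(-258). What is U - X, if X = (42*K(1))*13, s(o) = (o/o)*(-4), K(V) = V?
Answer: -139497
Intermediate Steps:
s(o) = -4 (s(o) = 1*(-4) = -4)
X = 546 (X = (42*1)*13 = 42*13 = 546)
U = -138951 (U = (-105542 - 33405) - 4 = -138947 - 4 = -138951)
U - X = -138951 - 1*546 = -138951 - 546 = -139497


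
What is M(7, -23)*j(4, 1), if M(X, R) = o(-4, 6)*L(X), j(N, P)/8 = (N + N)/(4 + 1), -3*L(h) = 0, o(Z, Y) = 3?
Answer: 0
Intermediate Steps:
L(h) = 0 (L(h) = -⅓*0 = 0)
j(N, P) = 16*N/5 (j(N, P) = 8*((N + N)/(4 + 1)) = 8*((2*N)/5) = 8*((2*N)*(⅕)) = 8*(2*N/5) = 16*N/5)
M(X, R) = 0 (M(X, R) = 3*0 = 0)
M(7, -23)*j(4, 1) = 0*((16/5)*4) = 0*(64/5) = 0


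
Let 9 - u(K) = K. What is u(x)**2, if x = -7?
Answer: 256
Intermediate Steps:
u(K) = 9 - K
u(x)**2 = (9 - 1*(-7))**2 = (9 + 7)**2 = 16**2 = 256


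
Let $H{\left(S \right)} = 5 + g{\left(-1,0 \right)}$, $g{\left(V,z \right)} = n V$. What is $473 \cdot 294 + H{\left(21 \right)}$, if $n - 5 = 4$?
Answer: $139058$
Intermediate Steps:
$n = 9$ ($n = 5 + 4 = 9$)
$g{\left(V,z \right)} = 9 V$
$H{\left(S \right)} = -4$ ($H{\left(S \right)} = 5 + 9 \left(-1\right) = 5 - 9 = -4$)
$473 \cdot 294 + H{\left(21 \right)} = 473 \cdot 294 - 4 = 139062 - 4 = 139058$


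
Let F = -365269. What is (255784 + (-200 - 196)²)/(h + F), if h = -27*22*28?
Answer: -412600/381901 ≈ -1.0804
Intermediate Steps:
h = -16632 (h = -594*28 = -16632)
(255784 + (-200 - 196)²)/(h + F) = (255784 + (-200 - 196)²)/(-16632 - 365269) = (255784 + (-396)²)/(-381901) = (255784 + 156816)*(-1/381901) = 412600*(-1/381901) = -412600/381901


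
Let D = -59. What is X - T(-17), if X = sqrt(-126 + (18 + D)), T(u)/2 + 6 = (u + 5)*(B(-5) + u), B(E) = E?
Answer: -516 + I*sqrt(167) ≈ -516.0 + 12.923*I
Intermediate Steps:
T(u) = -12 + 2*(-5 + u)*(5 + u) (T(u) = -12 + 2*((u + 5)*(-5 + u)) = -12 + 2*((5 + u)*(-5 + u)) = -12 + 2*((-5 + u)*(5 + u)) = -12 + 2*(-5 + u)*(5 + u))
X = I*sqrt(167) (X = sqrt(-126 + (18 - 59)) = sqrt(-126 - 41) = sqrt(-167) = I*sqrt(167) ≈ 12.923*I)
X - T(-17) = I*sqrt(167) - (-62 + 2*(-17)**2) = I*sqrt(167) - (-62 + 2*289) = I*sqrt(167) - (-62 + 578) = I*sqrt(167) - 1*516 = I*sqrt(167) - 516 = -516 + I*sqrt(167)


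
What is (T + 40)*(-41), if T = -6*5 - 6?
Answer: -164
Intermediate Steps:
T = -36 (T = -30 - 6 = -36)
(T + 40)*(-41) = (-36 + 40)*(-41) = 4*(-41) = -164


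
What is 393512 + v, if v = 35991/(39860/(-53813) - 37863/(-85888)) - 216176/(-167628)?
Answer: 69366650523869620/253633253163 ≈ 2.7349e+5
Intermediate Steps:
v = -30441078194808836/253633253163 (v = 35991/(39860*(-1/53813) - 37863*(-1/85888)) - 216176*(-1/167628) = 35991/(-39860/53813 + 37863/85888) + 236/183 = 35991/(-1385974061/4621890944) + 236/183 = 35991*(-4621890944/1385974061) + 236/183 = -166346476965504/1385974061 + 236/183 = -30441078194808836/253633253163 ≈ -1.2002e+5)
393512 + v = 393512 - 30441078194808836/253633253163 = 69366650523869620/253633253163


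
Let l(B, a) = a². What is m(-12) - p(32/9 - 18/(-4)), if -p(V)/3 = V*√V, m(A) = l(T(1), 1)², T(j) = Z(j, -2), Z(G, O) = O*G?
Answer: 1 + 145*√290/36 ≈ 69.591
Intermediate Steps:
Z(G, O) = G*O
T(j) = -2*j (T(j) = j*(-2) = -2*j)
m(A) = 1 (m(A) = (1²)² = 1² = 1)
p(V) = -3*V^(3/2) (p(V) = -3*V*√V = -3*V^(3/2))
m(-12) - p(32/9 - 18/(-4)) = 1 - (-3)*(32/9 - 18/(-4))^(3/2) = 1 - (-3)*(32*(⅑) - 18*(-¼))^(3/2) = 1 - (-3)*(32/9 + 9/2)^(3/2) = 1 - (-3)*(145/18)^(3/2) = 1 - (-3)*145*√290/108 = 1 - (-145)*√290/36 = 1 + 145*√290/36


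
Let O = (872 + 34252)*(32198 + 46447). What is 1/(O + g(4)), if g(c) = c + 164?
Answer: 1/2762327148 ≈ 3.6201e-10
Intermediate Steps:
g(c) = 164 + c
O = 2762326980 (O = 35124*78645 = 2762326980)
1/(O + g(4)) = 1/(2762326980 + (164 + 4)) = 1/(2762326980 + 168) = 1/2762327148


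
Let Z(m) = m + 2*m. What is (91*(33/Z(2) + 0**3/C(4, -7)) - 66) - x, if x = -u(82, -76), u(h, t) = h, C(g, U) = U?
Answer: 1033/2 ≈ 516.50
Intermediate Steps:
Z(m) = 3*m
x = -82 (x = -1*82 = -82)
(91*(33/Z(2) + 0**3/C(4, -7)) - 66) - x = (91*(33/((3*2)) + 0**3/(-7)) - 66) - 1*(-82) = (91*(33/6 + 0*(-1/7)) - 66) + 82 = (91*(33*(1/6) + 0) - 66) + 82 = (91*(11/2 + 0) - 66) + 82 = (91*(11/2) - 66) + 82 = (1001/2 - 66) + 82 = 869/2 + 82 = 1033/2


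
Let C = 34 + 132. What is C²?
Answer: 27556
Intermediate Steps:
C = 166
C² = 166² = 27556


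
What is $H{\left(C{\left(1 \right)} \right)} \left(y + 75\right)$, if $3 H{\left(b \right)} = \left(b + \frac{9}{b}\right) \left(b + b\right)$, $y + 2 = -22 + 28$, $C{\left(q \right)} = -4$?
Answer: $\frac{3950}{3} \approx 1316.7$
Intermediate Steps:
$y = 4$ ($y = -2 + \left(-22 + 28\right) = -2 + 6 = 4$)
$H{\left(b \right)} = \frac{2 b \left(b + \frac{9}{b}\right)}{3}$ ($H{\left(b \right)} = \frac{\left(b + \frac{9}{b}\right) \left(b + b\right)}{3} = \frac{\left(b + \frac{9}{b}\right) 2 b}{3} = \frac{2 b \left(b + \frac{9}{b}\right)}{3}$)
$H{\left(C{\left(1 \right)} \right)} \left(y + 75\right) = \left(6 + \frac{2 \left(-4\right)^{2}}{3}\right) \left(4 + 75\right) = \left(6 + \frac{2}{3} \cdot 16\right) 79 = \left(6 + \frac{32}{3}\right) 79 = \frac{50}{3} \cdot 79 = \frac{3950}{3}$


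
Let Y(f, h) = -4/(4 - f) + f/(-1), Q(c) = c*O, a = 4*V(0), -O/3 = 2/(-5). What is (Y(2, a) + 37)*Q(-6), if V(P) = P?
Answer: -1188/5 ≈ -237.60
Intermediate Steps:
O = 6/5 (O = -6/(-5) = -6*(-1)/5 = -3*(-⅖) = 6/5 ≈ 1.2000)
a = 0 (a = 4*0 = 0)
Q(c) = 6*c/5 (Q(c) = c*(6/5) = 6*c/5)
Y(f, h) = -f - 4/(4 - f) (Y(f, h) = -4/(4 - f) + f*(-1) = -4/(4 - f) - f = -f - 4/(4 - f))
(Y(2, a) + 37)*Q(-6) = ((4 - 1*2² + 4*2)/(-4 + 2) + 37)*((6/5)*(-6)) = ((4 - 1*4 + 8)/(-2) + 37)*(-36/5) = (-(4 - 4 + 8)/2 + 37)*(-36/5) = (-½*8 + 37)*(-36/5) = (-4 + 37)*(-36/5) = 33*(-36/5) = -1188/5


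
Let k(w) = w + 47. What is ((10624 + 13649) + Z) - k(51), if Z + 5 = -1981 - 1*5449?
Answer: 16740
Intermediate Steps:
Z = -7435 (Z = -5 + (-1981 - 1*5449) = -5 + (-1981 - 5449) = -5 - 7430 = -7435)
k(w) = 47 + w
((10624 + 13649) + Z) - k(51) = ((10624 + 13649) - 7435) - (47 + 51) = (24273 - 7435) - 1*98 = 16838 - 98 = 16740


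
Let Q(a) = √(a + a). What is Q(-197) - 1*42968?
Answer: -42968 + I*√394 ≈ -42968.0 + 19.849*I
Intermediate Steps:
Q(a) = √2*√a (Q(a) = √(2*a) = √2*√a)
Q(-197) - 1*42968 = √2*√(-197) - 1*42968 = √2*(I*√197) - 42968 = I*√394 - 42968 = -42968 + I*√394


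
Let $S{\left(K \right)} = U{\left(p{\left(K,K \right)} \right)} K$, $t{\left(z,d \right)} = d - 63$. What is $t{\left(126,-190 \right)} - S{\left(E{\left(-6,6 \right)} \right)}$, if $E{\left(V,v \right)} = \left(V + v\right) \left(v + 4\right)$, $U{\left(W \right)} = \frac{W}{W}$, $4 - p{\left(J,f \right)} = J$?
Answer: $-253$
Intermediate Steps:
$p{\left(J,f \right)} = 4 - J$
$U{\left(W \right)} = 1$
$t{\left(z,d \right)} = -63 + d$
$E{\left(V,v \right)} = \left(4 + v\right) \left(V + v\right)$ ($E{\left(V,v \right)} = \left(V + v\right) \left(4 + v\right) = \left(4 + v\right) \left(V + v\right)$)
$S{\left(K \right)} = K$ ($S{\left(K \right)} = 1 K = K$)
$t{\left(126,-190 \right)} - S{\left(E{\left(-6,6 \right)} \right)} = \left(-63 - 190\right) - \left(6^{2} + 4 \left(-6\right) + 4 \cdot 6 - 36\right) = -253 - \left(36 - 24 + 24 - 36\right) = -253 - 0 = -253 + 0 = -253$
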